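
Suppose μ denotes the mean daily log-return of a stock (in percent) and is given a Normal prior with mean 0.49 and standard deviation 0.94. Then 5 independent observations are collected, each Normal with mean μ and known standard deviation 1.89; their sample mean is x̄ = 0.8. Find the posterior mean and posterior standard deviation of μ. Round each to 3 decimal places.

Prior precision 1/τ₀² = 1/0.94² = 1.13173; data precision n/σ² = 5/1.89² = 1.39974.
Posterior precision = 1.13173 + 1.39974 = 2.53147, giving posterior SD = 1/√2.53147 = 0.629.
Posterior mean = (1.13173·0.49 + 1.39974·0.8) / 2.53147 = 0.661.

Posterior mean ≈ 0.661; posterior SD ≈ 0.629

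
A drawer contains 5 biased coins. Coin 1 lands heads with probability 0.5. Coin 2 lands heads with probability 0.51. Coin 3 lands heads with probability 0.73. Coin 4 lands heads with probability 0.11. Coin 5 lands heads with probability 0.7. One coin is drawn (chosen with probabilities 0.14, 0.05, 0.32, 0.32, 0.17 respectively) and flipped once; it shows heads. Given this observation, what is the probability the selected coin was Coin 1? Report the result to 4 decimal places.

P(heads|C1) = 0.5; P(heads|C2) = 0.51; P(heads|C3) = 0.73; P(heads|C4) = 0.11; P(heads|C5) = 0.7.
Prior × likelihood for each source: 0.14·0.5=0.07000, 0.05·0.51=0.02550, 0.32·0.73=0.2336, 0.32·0.11=0.03520, 0.17·0.7=0.1190. Summing gives P(heads) = 0.48330.
P(Coin 1 | heads) = 0.07000 / 0.48330 = 0.1448.

Posterior probability ≈ 0.1448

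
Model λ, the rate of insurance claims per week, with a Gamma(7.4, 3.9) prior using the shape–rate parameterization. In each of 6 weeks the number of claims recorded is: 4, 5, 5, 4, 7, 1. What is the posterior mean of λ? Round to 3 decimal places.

The Poisson likelihood adds the total count to the shape and the number of exposure periods to the rate. Here ∑xᵢ = 26 and n = 6, so shape 7.4→33.4 and rate 3.9→9.9.
Posterior mean = shape/rate = 33.4/9.9 = 3.374.

Posterior mean ≈ 3.374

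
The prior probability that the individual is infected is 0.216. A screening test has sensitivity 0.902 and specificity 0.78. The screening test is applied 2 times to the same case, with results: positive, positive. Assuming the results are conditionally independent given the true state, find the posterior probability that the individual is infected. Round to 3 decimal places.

Posterior P(H) ≈ 0.822

With H the event that the individual is infected, the joint likelihood of the observed sequence is P(data|H) = 0.902·0.902 = 0.81360 and P(data|¬H) = 0.22·0.22 = 0.048400.
Bayes: P(H|data) = 0.216·0.81360 / (0.216·0.81360 + 0.784·0.048400) = 0.17574/0.21368 = 0.8224.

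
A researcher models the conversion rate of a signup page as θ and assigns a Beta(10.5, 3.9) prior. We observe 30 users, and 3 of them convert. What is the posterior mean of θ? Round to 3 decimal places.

Posterior mean ≈ 0.304

The binomial likelihood is conjugate to the Beta prior: with 3 successes and 27 failures, the posterior is Beta(10.5+3, 3.9+27) = Beta(13.5, 30.9).
Posterior mean = α/(α+β) = 13.5/44.4 = 0.304.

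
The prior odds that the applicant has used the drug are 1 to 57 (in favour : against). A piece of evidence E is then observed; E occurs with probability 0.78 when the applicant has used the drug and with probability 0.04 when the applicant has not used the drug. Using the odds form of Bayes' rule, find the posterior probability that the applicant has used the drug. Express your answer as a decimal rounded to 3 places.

Prior odds = 1/57 = 0.017544. In log-odds, ln(0.017544) = -4.0431.
Add log likelihood ratio: ln(19.500) = 2.9704.
Posterior log-odds = -1.0726, so posterior odds = exp(-1.0726) = 0.34211. Converting, P(H|E) = 0.34211/1.3421 = 0.255.

Posterior probability ≈ 0.255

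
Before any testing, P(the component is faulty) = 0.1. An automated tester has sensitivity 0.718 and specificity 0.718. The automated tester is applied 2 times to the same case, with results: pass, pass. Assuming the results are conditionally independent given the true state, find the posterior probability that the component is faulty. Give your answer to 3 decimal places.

Posterior P(H) ≈ 0.017

With H the event that the component is faulty, the joint likelihood of the observed sequence is P(data|H) = 0.282·0.282 = 0.079524 and P(data|¬H) = 0.718·0.718 = 0.51552.
Bayes: P(H|data) = 0.1·0.079524 / (0.1·0.079524 + 0.9·0.51552) = 0.0079524/0.47192 = 0.0169.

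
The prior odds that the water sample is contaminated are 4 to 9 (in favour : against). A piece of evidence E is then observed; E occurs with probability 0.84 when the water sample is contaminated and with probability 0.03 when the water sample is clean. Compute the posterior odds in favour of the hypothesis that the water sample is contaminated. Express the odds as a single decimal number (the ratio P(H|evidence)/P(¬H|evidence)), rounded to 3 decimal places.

Prior odds = 4/9 = 0.44444.
Likelihood ratio for E = 0.84/0.03 = 28.000.
Posterior odds = prior odds × LR = 12.444.

Posterior odds ≈ 12.444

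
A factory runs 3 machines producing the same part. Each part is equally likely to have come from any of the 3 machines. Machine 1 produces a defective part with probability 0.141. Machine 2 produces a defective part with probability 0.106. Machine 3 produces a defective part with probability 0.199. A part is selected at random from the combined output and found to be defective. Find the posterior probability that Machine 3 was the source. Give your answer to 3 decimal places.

Posterior probability ≈ 0.446

P(defective|M1) = 0.141; P(defective|M2) = 0.106; P(defective|M3) = 0.199.
Prior × likelihood for each source: 0.333333·0.141=0.04700, 0.333333·0.106=0.03533, 0.333333·0.199=0.06633. Summing gives P(defective) = 0.14867.
P(Machine 3 | defective) = 0.06633 / 0.14867 = 0.446.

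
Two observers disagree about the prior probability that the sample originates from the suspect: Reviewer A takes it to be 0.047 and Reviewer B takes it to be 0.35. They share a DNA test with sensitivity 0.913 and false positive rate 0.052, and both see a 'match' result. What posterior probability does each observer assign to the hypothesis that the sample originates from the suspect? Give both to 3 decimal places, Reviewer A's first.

Reviewer A: 0.464; Reviewer B: 0.904

The likelihood ratio for a 'match' result is 0.913/0.052 = 17.558.
Reviewer A: prior odds 0.047/0.953 = 0.049318; posterior odds 0.86591; posterior probability 0.464.
Reviewer B: prior odds 0.35/0.65 = 0.53846; posterior odds 9.4541; posterior probability 0.904.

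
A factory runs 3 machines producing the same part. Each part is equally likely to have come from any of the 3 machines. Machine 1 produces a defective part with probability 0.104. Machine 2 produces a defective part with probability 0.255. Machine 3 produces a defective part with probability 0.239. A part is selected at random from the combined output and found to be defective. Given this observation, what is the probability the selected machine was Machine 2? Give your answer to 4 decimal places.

Tabulate prior·likelihood by source: [1] prior 0.333333, lik 0.104, product 0.03467; [2] prior 0.333333, lik 0.255, product 0.08500; [3] prior 0.333333, lik 0.239, product 0.07967.
Normalizing constant = 0.19933; the posterior for Machine 2 is its product over the sum, 0.08500/0.19933 = 0.4264.

Posterior probability ≈ 0.4264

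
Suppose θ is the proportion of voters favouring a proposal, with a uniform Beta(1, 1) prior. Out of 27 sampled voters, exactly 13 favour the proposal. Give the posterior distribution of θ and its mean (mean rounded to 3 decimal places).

Observing 13 successes and 14 failures updates Beta(1, 1) by adding the success and failure counts to the two shape parameters: α = 1+13 = 14, β = 1+14 = 15.
E[θ | data] = 14/(14+15) = 0.483.

Posterior: Beta(14, 15); mean ≈ 0.483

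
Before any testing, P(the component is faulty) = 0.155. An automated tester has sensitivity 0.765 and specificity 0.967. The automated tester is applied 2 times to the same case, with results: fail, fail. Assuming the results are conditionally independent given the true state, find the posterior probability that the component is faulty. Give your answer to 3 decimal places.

Posterior P(H) ≈ 0.990

With H the event that the component is faulty, the joint likelihood of the observed sequence is P(data|H) = 0.765·0.765 = 0.58522 and P(data|¬H) = 0.033·0.033 = 0.0010890.
Bayes: P(H|data) = 0.155·0.58522 / (0.155·0.58522 + 0.845·0.0010890) = 0.090710/0.091630 = 0.9900.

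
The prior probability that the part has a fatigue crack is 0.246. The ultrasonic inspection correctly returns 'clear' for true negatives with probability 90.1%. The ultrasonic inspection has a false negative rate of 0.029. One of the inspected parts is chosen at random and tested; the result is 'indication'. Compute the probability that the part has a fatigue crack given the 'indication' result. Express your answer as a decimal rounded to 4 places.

P(H | E) ≈ 0.7619

Let H be the event that the part has a fatigue crack. P(H) = 0.246, so P(¬H) = 0.754. With E the 'indication' result, P(E|H) = 0.971 and P(E|¬H) = 0.099.
P(E) = 0.971·0.246 + 0.099·0.754 = 0.23887 + 0.074646 = 0.31351.
By Bayes' theorem, P(H|E) = 0.23887 / 0.31351 = 0.7619.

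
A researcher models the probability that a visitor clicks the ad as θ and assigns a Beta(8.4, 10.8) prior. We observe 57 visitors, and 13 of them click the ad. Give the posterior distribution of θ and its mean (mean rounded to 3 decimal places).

Posterior: Beta(21.4, 54.8); mean ≈ 0.281

The binomial likelihood is conjugate to the Beta prior: with 13 successes and 44 failures, the posterior is Beta(8.4+13, 10.8+44) = Beta(21.4, 54.8).
Posterior mean = α/(α+β) = 21.4/76.2 = 0.281.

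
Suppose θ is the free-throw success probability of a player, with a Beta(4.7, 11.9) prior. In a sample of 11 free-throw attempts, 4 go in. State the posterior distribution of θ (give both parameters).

Posterior: Beta(8.7, 18.9)

The binomial likelihood is conjugate to the Beta prior: with 4 successes and 7 failures, the posterior is Beta(4.7+4, 11.9+7) = Beta(8.7, 18.9).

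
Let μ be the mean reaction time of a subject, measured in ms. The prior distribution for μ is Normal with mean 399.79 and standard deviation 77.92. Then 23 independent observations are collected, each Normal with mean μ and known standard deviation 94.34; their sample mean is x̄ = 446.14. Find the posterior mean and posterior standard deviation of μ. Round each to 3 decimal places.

With known σ, the Normal prior is conjugate. Weight on the data is w = (n/σ²)/(n/σ² + 1/τ₀²) = 0.00258426/(0.00258426+0.00016470) = 0.94009.
Posterior mean = w·x̄ + (1−w)·μ₀ = 0.94009·446.14 + 0.059915·399.79 = 443.363. Posterior variance = 1/(0.00258426+0.00016470) = 363.774, so SD = 19.073.

Posterior mean ≈ 443.363; posterior SD ≈ 19.073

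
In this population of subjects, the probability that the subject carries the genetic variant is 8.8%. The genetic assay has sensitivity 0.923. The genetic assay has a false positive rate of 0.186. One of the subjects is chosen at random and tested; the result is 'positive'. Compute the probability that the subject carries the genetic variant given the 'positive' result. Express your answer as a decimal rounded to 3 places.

P(H | E) ≈ 0.324

Let H be the event that the subject carries the genetic variant. P(H) = 0.088, so P(¬H) = 0.912. With E the 'positive' result, P(E|H) = 0.923 and P(E|¬H) = 0.186.
P(E) = 0.923·0.088 + 0.186·0.912 = 0.081224 + 0.16963 = 0.25086.
By Bayes' theorem, P(H|E) = 0.081224 / 0.25086 = 0.324.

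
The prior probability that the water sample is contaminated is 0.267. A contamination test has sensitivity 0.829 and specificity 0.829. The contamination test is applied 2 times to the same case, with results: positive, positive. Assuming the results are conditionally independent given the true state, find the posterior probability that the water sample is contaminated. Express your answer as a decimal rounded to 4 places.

Let H be the event that the water sample is contaminated; start with P(H) = 0.267. P('positive'|H) = 0.829, P('positive'|¬H) = 0.171.
Update on result 1 ('positive'): P(H) ← 0.829·0.2670 / (0.829·0.2670 + 0.171·0.7330) = 0.22134/0.34669 = 0.6385.
Update on result 2 ('positive'): P(H) ← 0.829·0.6385 / (0.829·0.6385 + 0.171·0.3615) = 0.52928/0.59110 = 0.8954.

Posterior P(H) ≈ 0.8954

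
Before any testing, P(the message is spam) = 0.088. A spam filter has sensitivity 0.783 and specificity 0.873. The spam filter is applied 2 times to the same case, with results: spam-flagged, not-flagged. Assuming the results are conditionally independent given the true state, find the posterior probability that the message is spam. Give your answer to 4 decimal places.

Posterior P(H) ≈ 0.1288

Let H be the event that the message is spam; start with P(H) = 0.088. P('spam-flagged'|H) = 0.783, P('spam-flagged'|¬H) = 0.127.
Update on result 1 ('spam-flagged'): P(H) ← 0.783·0.0880 / (0.783·0.0880 + 0.127·0.9120) = 0.068904/0.18473 = 0.3730.
Update on result 2 ('not-flagged'): P(H) ← 0.217·0.3730 / (0.217·0.3730 + 0.873·0.6270) = 0.080942/0.62831 = 0.1288.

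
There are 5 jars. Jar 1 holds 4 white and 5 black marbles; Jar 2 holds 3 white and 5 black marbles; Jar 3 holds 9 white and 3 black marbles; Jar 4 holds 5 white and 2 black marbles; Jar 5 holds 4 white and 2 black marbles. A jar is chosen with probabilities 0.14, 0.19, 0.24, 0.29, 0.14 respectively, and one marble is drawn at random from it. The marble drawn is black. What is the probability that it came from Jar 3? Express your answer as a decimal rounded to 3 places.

P(black|Jar 1) = 0.5556; P(black|Jar 2) = 0.625; P(black|Jar 3) = 0.25; P(black|Jar 4) = 0.2857; P(black|Jar 5) = 0.3333.
Prior × likelihood for each source: 0.14·0.5556=0.07778, 0.19·0.625=0.1187, 0.24·0.25=0.06000, 0.29·0.2857=0.08286, 0.14·0.3333=0.04667. Summing gives P(black) = 0.38605.
P(Jar 3 | black) = 0.06000 / 0.38605 = 0.155.

Posterior probability ≈ 0.155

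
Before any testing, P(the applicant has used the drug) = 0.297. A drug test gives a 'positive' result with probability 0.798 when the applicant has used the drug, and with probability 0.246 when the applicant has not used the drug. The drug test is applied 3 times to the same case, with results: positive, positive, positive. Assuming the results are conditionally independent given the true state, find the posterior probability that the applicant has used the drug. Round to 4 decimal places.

Posterior P(H) ≈ 0.9352

With H the event that the applicant has used the drug, the joint likelihood of the observed sequence is P(data|H) = 0.798·0.798·0.798 = 0.50817 and P(data|¬H) = 0.246·0.246·0.246 = 0.014887.
Bayes: P(H|data) = 0.297·0.50817 / (0.297·0.50817 + 0.703·0.014887) = 0.15093/0.16139 = 0.9352.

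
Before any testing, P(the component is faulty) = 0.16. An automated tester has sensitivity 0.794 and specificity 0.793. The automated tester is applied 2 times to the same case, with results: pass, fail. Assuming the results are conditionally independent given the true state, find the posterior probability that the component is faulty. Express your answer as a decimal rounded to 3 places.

Let H be the event that the component is faulty; start with P(H) = 0.16. P('fail'|H) = 0.794, P('fail'|¬H) = 0.207.
Update on result 1 ('pass'): P(H) ← 0.206·0.1600 / (0.206·0.1600 + 0.793·0.8400) = 0.032960/0.69908 = 0.0471.
Update on result 2 ('fail'): P(H) ← 0.794·0.0471 / (0.794·0.0471 + 0.207·0.9529) = 0.037435/0.23468 = 0.1595.

Posterior P(H) ≈ 0.160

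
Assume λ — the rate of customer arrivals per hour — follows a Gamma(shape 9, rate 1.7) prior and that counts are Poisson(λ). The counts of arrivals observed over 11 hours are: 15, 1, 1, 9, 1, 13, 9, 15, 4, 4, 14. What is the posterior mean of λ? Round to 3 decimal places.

The Poisson likelihood adds the total count to the shape and the number of exposure periods to the rate. Here ∑xᵢ = 86 and n = 11, so shape 9→95 and rate 1.7→12.7.
E[λ | data] = 95/12.7 = 7.480.

Posterior mean ≈ 7.480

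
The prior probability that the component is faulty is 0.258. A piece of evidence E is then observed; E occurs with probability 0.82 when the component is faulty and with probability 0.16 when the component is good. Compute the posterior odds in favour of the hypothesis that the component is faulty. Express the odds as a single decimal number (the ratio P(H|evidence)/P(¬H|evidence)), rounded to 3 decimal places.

Prior odds = 0.258/(1−0.258) = 0.34771.
Likelihood ratio for E = 0.82/0.16 = 5.1250.
Posterior odds = prior odds × LR = 1.7820.

Posterior odds ≈ 1.782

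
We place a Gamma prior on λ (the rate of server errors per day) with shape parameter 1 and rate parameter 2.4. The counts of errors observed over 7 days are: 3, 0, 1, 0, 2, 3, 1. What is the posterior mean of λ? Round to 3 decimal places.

Total count ∑xᵢ = 10 over n = 7 days.
Gamma is conjugate to the Poisson likelihood: posterior is Gamma(shape = 1+10 = 11, rate = 2.4+7 = 9.4).
Posterior mean = shape/rate = 11/9.4 = 1.170.

Posterior mean ≈ 1.170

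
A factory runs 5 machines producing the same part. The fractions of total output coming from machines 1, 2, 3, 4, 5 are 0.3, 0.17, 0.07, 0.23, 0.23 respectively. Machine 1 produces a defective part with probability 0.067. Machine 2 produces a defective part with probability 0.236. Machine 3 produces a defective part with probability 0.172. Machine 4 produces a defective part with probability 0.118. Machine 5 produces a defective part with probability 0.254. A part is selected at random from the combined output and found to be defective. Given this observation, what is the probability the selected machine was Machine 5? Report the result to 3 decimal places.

P(defective|M1) = 0.067; P(defective|M2) = 0.236; P(defective|M3) = 0.172; P(defective|M4) = 0.118; P(defective|M5) = 0.254.
Prior × likelihood for each source: 0.3·0.067=0.02010, 0.17·0.236=0.04012, 0.07·0.172=0.01204, 0.23·0.118=0.02714, 0.23·0.254=0.05842. Summing gives P(defective) = 0.15782.
P(Machine 5 | defective) = 0.05842 / 0.15782 = 0.370.

Posterior probability ≈ 0.370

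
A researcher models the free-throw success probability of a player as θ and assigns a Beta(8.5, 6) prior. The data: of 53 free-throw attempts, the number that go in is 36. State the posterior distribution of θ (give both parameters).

Observing 36 successes and 17 failures updates Beta(8.5, 6) by adding the success and failure counts to the two shape parameters: α = 8.5+36 = 44.5, β = 6+17 = 23.

Posterior: Beta(44.5, 23)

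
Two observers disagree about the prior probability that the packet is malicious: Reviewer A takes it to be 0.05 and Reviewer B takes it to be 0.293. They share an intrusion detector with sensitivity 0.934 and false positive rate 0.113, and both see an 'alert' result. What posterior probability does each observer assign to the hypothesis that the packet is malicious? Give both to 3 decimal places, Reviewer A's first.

Reviewer A: 0.303; Reviewer B: 0.774

P('+'|H) = 0.934, P('+'|¬H) = 0.113.
Reviewer A: numerator 0.934·0.05 = 0.046700; evidence = 0.046700+0.113·0.95 = 0.15405; posterior = 0.303.
Reviewer B: numerator 0.934·0.293 = 0.27366; evidence = 0.27366+0.113·0.707 = 0.35355; posterior = 0.774.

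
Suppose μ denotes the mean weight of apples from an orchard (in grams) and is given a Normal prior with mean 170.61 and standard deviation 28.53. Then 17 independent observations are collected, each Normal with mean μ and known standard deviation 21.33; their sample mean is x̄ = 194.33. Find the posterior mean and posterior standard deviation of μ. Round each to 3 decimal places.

Posterior mean ≈ 193.575; posterior SD ≈ 5.090

With known σ, the Normal prior is conjugate. Weight on the data is w = (n/σ²)/(n/σ² + 1/τ₀²) = 0.0373652/(0.0373652+0.00122856) = 0.96817.
Posterior mean = w·x̄ + (1−w)·μ₀ = 0.96817·194.33 + 0.031833·170.61 = 193.575. Posterior variance = 1/(0.0373652+0.00122856) = 25.9109, so SD = 5.090.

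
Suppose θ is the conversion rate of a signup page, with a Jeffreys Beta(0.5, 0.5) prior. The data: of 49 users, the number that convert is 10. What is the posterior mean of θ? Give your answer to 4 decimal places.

Posterior mean ≈ 0.2100

The binomial likelihood is conjugate to the Beta prior: with 10 successes and 39 failures, the posterior is Beta(0.5+10, 0.5+39) = Beta(10.5, 39.5).
E[θ | data] = 10.5/(10.5+39.5) = 0.2100.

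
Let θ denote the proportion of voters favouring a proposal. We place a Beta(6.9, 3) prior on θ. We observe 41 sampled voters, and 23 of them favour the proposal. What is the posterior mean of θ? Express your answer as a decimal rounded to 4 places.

The binomial likelihood is conjugate to the Beta prior: with 23 successes and 18 failures, the posterior is Beta(6.9+23, 3+18) = Beta(29.9, 21).
Posterior mean = α/(α+β) = 29.9/50.9 = 0.5874.

Posterior mean ≈ 0.5874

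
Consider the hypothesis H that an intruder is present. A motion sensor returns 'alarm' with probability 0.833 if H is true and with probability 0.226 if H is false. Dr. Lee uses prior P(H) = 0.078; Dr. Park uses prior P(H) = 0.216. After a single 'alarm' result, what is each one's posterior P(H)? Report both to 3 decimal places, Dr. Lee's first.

Dr. Lee: 0.238; Dr. Park: 0.504

P('+'|H) = 0.833, P('+'|¬H) = 0.226.
Dr. Lee: numerator 0.833·0.078 = 0.064974; evidence = 0.064974+0.226·0.922 = 0.27335; posterior = 0.238.
Dr. Park: numerator 0.833·0.216 = 0.17993; evidence = 0.17993+0.226·0.784 = 0.35711; posterior = 0.504.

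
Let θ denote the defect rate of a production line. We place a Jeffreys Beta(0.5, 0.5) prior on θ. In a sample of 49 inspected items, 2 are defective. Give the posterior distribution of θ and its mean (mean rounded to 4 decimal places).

Observing 2 successes and 47 failures updates Beta(0.5, 0.5) by adding the success and failure counts to the two shape parameters: α = 0.5+2 = 2.5, β = 0.5+47 = 47.5.
E[θ | data] = 2.5/(2.5+47.5) = 0.0500.

Posterior: Beta(2.5, 47.5); mean ≈ 0.0500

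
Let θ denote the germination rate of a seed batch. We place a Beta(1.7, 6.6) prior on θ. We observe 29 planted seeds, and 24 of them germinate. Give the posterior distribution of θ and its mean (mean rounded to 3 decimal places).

Posterior: Beta(25.7, 11.6); mean ≈ 0.689

The binomial likelihood is conjugate to the Beta prior: with 24 successes and 5 failures, the posterior is Beta(1.7+24, 6.6+5) = Beta(25.7, 11.6).
Posterior mean = α/(α+β) = 25.7/37.3 = 0.689.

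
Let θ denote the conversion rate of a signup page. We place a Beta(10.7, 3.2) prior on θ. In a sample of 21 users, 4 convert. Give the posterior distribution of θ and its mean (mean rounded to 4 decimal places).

The binomial likelihood is conjugate to the Beta prior: with 4 successes and 17 failures, the posterior is Beta(10.7+4, 3.2+17) = Beta(14.7, 20.2).
Posterior mean = α/(α+β) = 14.7/34.9 = 0.4212.

Posterior: Beta(14.7, 20.2); mean ≈ 0.4212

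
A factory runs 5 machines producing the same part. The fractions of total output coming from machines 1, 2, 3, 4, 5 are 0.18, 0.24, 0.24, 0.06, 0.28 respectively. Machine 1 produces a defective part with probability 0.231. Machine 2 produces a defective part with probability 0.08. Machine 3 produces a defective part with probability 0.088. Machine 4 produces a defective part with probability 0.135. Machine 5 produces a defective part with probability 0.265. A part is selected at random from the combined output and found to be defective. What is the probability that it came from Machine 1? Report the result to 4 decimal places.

Posterior probability ≈ 0.2532

P(defective|M1) = 0.231; P(defective|M2) = 0.08; P(defective|M3) = 0.088; P(defective|M4) = 0.135; P(defective|M5) = 0.265.
Prior × likelihood for each source: 0.18·0.231=0.04158, 0.24·0.08=0.01920, 0.24·0.088=0.02112, 0.06·0.135=0.008100, 0.28·0.265=0.07420. Summing gives P(defective) = 0.16420.
P(Machine 1 | defective) = 0.04158 / 0.16420 = 0.2532.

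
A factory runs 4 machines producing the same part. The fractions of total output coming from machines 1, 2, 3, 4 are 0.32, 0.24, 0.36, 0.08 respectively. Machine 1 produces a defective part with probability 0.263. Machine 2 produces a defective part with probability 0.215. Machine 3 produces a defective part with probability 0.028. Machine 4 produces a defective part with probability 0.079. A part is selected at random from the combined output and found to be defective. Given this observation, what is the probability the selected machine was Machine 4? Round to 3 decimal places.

Posterior probability ≈ 0.042

P(defective|M1) = 0.263; P(defective|M2) = 0.215; P(defective|M3) = 0.028; P(defective|M4) = 0.079.
Prior × likelihood for each source: 0.32·0.263=0.08416, 0.24·0.215=0.05160, 0.36·0.028=0.01008, 0.08·0.079=0.006320. Summing gives P(defective) = 0.15216.
P(Machine 4 | defective) = 0.006320 / 0.15216 = 0.042.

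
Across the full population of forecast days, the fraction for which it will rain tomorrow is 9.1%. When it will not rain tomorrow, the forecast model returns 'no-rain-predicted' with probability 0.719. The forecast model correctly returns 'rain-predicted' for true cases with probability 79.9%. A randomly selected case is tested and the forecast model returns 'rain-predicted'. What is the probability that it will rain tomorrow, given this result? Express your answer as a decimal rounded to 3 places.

P(H | E) ≈ 0.222

Let H be the event that it will rain tomorrow. P(H) = 0.091, so P(¬H) = 0.909. With E the 'rain-predicted' result, P(E|H) = 0.799 and P(E|¬H) = 0.281.
P(E) = 0.799·0.091 + 0.281·0.909 = 0.072709 + 0.25543 = 0.32814.
By Bayes' theorem, P(H|E) = 0.072709 / 0.32814 = 0.222.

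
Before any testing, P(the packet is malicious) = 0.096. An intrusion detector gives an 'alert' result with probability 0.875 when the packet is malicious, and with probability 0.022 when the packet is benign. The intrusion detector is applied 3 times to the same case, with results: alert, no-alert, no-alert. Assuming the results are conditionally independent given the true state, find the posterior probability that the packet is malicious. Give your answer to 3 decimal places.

Posterior P(H) ≈ 0.065

With H the event that the packet is malicious, the joint likelihood of the observed sequence is P(data|H) = 0.875·0.125·0.125 = 0.013672 and P(data|¬H) = 0.022·0.978·0.978 = 0.021043.
Bayes: P(H|data) = 0.096·0.013672 / (0.096·0.013672 + 0.904·0.021043) = 0.0013125/0.020335 = 0.0645.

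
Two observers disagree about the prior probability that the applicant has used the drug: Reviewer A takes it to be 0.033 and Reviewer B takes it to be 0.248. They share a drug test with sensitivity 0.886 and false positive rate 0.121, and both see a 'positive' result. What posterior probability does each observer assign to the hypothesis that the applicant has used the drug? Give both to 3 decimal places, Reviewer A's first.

Reviewer A: 0.200; Reviewer B: 0.707

The likelihood ratio for a 'positive' result is 0.886/0.121 = 7.3223.
Reviewer A: prior odds 0.033/0.967 = 0.034126; posterior odds 0.24988; posterior probability 0.200.
Reviewer B: prior odds 0.248/0.752 = 0.32979; posterior odds 2.4148; posterior probability 0.707.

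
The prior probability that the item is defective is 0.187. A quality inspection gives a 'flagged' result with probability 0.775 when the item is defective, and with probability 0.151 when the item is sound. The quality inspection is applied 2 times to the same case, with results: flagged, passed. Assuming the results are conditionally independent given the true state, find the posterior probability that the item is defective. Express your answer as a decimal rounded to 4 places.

Posterior P(H) ≈ 0.2383

Let H be the event that the item is defective; start with P(H) = 0.187. P('flagged'|H) = 0.775, P('flagged'|¬H) = 0.151.
Update on result 1 ('flagged'): P(H) ← 0.775·0.1870 / (0.775·0.1870 + 0.151·0.8130) = 0.14492/0.26769 = 0.5414.
Update on result 2 ('passed'): P(H) ← 0.225·0.5414 / (0.225·0.5414 + 0.849·0.4586) = 0.12181/0.51117 = 0.2383.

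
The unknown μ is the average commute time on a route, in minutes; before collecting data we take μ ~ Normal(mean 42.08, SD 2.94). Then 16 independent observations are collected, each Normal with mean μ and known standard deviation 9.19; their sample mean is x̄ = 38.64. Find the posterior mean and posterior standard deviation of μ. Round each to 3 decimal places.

Posterior mean ≈ 39.944; posterior SD ≈ 1.810

With known σ, the Normal prior is conjugate. Weight on the data is w = (n/σ²)/(n/σ² + 1/τ₀²) = 0.189448/(0.189448+0.115693) = 0.62085.
Posterior mean = w·x̄ + (1−w)·μ₀ = 0.62085·38.64 + 0.37915·42.08 = 39.944. Posterior variance = 1/(0.189448+0.115693) = 3.27718, so SD = 1.810.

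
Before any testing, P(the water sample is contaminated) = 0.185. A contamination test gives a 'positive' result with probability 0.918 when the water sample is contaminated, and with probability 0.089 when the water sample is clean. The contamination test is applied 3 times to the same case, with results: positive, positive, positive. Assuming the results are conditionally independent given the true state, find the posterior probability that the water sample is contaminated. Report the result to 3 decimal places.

Posterior P(H) ≈ 0.996

Let H be the event that the water sample is contaminated; start with P(H) = 0.185. P('positive'|H) = 0.918, P('positive'|¬H) = 0.089.
Update on result 1 ('positive'): P(H) ← 0.918·0.1850 / (0.918·0.1850 + 0.089·0.8150) = 0.16983/0.24236 = 0.7007.
Update on result 2 ('positive'): P(H) ← 0.918·0.7007 / (0.918·0.7007 + 0.089·0.2993) = 0.64326/0.66990 = 0.9602.
Update on result 3 ('positive'): P(H) ← 0.918·0.9602 / (0.918·0.9602 + 0.089·0.0398) = 0.88150/0.88504 = 0.9960.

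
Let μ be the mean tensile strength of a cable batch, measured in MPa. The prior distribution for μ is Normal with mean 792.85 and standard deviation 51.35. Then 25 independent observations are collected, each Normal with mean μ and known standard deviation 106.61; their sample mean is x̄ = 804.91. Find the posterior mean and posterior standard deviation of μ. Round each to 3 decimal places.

Posterior mean ≈ 803.136; posterior SD ≈ 19.692

Prior precision 1/τ₀² = 1/51.35² = 0.00037924; data precision n/σ² = 25/106.61² = 0.00219960.
Posterior precision = 0.00037924 + 0.00219960 = 0.00257885, giving posterior SD = 1/√0.00257885 = 19.692.
Posterior mean = (0.00037924·792.85 + 0.00219960·804.91) / 0.00257885 = 803.136.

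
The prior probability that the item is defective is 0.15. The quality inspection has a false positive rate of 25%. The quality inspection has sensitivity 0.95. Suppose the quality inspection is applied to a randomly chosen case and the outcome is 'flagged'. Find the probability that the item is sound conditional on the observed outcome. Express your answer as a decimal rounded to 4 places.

Let H be the event that the item is defective. P(H) = 0.15, so P(¬H) = 0.85. With E the 'flagged' result, P(E|H) = 0.95 and P(E|¬H) = 0.25.
P(E) = 0.95·0.15 + 0.25·0.85 = 0.14250 + 0.21250 = 0.35500.
By Bayes' theorem, P(H|E) = 0.14250 / 0.35500 = 0.4014. Hence P(¬H|E) = 1 − 0.4014 = 0.5986.

P(¬H | E) ≈ 0.5986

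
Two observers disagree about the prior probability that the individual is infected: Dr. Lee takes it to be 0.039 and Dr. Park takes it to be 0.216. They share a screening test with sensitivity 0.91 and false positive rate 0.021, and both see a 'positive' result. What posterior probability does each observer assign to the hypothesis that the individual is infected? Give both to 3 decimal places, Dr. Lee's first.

Dr. Lee: 0.637; Dr. Park: 0.923

The likelihood ratio for a 'positive' result is 0.91/0.021 = 43.333.
Dr. Lee: prior odds 0.039/0.961 = 0.040583; posterior odds 1.7586; posterior probability 0.637.
Dr. Park: prior odds 0.216/0.784 = 0.27551; posterior odds 11.939; posterior probability 0.923.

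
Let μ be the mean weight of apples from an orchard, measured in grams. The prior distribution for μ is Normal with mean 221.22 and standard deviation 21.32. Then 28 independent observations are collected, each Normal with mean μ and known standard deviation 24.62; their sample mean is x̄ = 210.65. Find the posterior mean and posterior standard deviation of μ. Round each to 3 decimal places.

Posterior mean ≈ 211.131; posterior SD ≈ 4.546

With known σ, the Normal prior is conjugate. Weight on the data is w = (n/σ²)/(n/σ² + 1/τ₀²) = 0.0461936/(0.0461936+0.00220001) = 0.95454.
Posterior mean = w·x̄ + (1−w)·μ₀ = 0.95454·210.65 + 0.045461·221.22 = 211.131. Posterior variance = 1/(0.0461936+0.00220001) = 20.6639, so SD = 4.546.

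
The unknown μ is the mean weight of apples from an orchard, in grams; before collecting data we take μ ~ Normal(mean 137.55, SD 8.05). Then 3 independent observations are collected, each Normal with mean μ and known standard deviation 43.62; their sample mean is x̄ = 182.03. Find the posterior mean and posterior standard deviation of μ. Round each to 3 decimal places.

Prior precision 1/τ₀² = 1/8.05² = 0.0154315; data precision n/σ² = 3/43.62² = 0.00157670.
Posterior precision = 0.0154315 + 0.00157670 = 0.0170082, giving posterior SD = 1/√0.0170082 = 7.668.
Posterior mean = (0.0154315·137.55 + 0.00157670·182.03) / 0.0170082 = 141.673.

Posterior mean ≈ 141.673; posterior SD ≈ 7.668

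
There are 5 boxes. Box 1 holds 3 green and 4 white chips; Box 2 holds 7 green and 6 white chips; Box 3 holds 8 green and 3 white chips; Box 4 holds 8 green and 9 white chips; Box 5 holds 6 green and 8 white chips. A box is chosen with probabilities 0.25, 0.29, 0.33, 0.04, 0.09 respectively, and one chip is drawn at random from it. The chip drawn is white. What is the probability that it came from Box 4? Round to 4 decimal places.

P(white|Box 1) = 0.5714; P(white|Box 2) = 0.4615; P(white|Box 3) = 0.2727; P(white|Box 4) = 0.5294; P(white|Box 5) = 0.5714.
Prior × likelihood for each source: 0.25·0.5714=0.1429, 0.29·0.4615=0.1338, 0.33·0.2727=0.09000, 0.04·0.5294=0.02118, 0.09·0.5714=0.05143. Summing gives P(white) = 0.43931.
P(Box 4 | white) = 0.02118 / 0.43931 = 0.0482.

Posterior probability ≈ 0.0482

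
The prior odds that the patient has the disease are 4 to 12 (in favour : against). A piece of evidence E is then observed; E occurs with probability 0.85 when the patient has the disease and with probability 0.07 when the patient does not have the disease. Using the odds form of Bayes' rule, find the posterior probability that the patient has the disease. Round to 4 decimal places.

Posterior probability ≈ 0.8019

Prior odds = 4/12 = 0.33333.
Likelihood ratio for E = 0.85/0.07 = 12.143.
Posterior odds = prior odds × LR = 4.0476.
Posterior probability = odds/(1+odds) = 4.0476/5.0476 = 0.8019.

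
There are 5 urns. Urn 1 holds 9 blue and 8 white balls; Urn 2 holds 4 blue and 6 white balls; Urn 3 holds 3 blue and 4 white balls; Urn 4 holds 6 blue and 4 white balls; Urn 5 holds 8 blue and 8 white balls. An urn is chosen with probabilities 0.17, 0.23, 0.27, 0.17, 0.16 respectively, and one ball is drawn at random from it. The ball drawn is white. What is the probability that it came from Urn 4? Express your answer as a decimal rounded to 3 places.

Posterior probability ≈ 0.131

P(white|Urn 1) = 0.4706; P(white|Urn 2) = 0.6; P(white|Urn 3) = 0.5714; P(white|Urn 4) = 0.4; P(white|Urn 5) = 0.5.
Prior × likelihood for each source: 0.17·0.4706=0.08000, 0.23·0.6=0.1380, 0.27·0.5714=0.1543, 0.17·0.4=0.06800, 0.16·0.5=0.08000. Summing gives P(white) = 0.52029.
P(Urn 4 | white) = 0.06800 / 0.52029 = 0.131.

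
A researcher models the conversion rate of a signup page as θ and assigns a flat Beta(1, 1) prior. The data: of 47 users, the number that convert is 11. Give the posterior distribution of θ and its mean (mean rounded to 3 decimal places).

Observing 11 successes and 36 failures updates Beta(1, 1) by adding the success and failure counts to the two shape parameters: α = 1+11 = 12, β = 1+36 = 37.
E[θ | data] = 12/(12+37) = 0.245.

Posterior: Beta(12, 37); mean ≈ 0.245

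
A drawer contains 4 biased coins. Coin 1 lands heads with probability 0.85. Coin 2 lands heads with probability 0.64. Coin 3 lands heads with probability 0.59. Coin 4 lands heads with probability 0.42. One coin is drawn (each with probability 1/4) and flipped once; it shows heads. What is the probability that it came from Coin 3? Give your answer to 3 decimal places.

P(heads|C1) = 0.85; P(heads|C2) = 0.64; P(heads|C3) = 0.59; P(heads|C4) = 0.42.
Prior × likelihood for each source: 0.25·0.85=0.2125, 0.25·0.64=0.1600, 0.25·0.59=0.1475, 0.25·0.42=0.1050. Summing gives P(heads) = 0.62500.
P(Coin 3 | heads) = 0.1475 / 0.62500 = 0.236.

Posterior probability ≈ 0.236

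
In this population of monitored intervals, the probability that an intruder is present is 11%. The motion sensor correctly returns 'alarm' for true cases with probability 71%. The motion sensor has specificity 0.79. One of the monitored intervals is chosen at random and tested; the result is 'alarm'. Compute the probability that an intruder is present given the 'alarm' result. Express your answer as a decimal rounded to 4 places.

Let H be the event that an intruder is present. P(H) = 0.11, so P(¬H) = 0.89. With E the 'alarm' result, P(E|H) = 0.71 and P(E|¬H) = 0.21.
P(E) = 0.71·0.11 + 0.21·0.89 = 0.078100 + 0.18690 = 0.26500.
By Bayes' theorem, P(H|E) = 0.078100 / 0.26500 = 0.2947.

P(H | E) ≈ 0.2947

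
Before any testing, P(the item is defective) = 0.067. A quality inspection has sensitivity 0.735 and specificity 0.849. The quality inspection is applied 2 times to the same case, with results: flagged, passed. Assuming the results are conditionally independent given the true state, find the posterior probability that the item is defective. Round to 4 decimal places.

Let H be the event that the item is defective; start with P(H) = 0.067. P('flagged'|H) = 0.735, P('flagged'|¬H) = 0.151.
Update on result 1 ('flagged'): P(H) ← 0.735·0.0670 / (0.735·0.0670 + 0.151·0.9330) = 0.049245/0.19013 = 0.2590.
Update on result 2 ('passed'): P(H) ← 0.265·0.2590 / (0.265·0.2590 + 0.849·0.7410) = 0.068638/0.69774 = 0.0984.

Posterior P(H) ≈ 0.0984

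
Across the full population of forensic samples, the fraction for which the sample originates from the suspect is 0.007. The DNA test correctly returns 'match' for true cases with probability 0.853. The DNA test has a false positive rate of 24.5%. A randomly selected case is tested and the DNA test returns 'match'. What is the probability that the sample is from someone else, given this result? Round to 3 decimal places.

P(¬H | E) ≈ 0.976

Write H for 'the sample originates from the suspect'. Prior odds H:¬H = 0.007/0.993 = 0.0070493. For the 'match' outcome, the likelihood ratio is 0.853/0.245 = 3.4816.
Posterior odds = 0.0070493 × 3.4816 = 0.024543, so P(H|E) = 0.024543/(1+0.024543) = 0.024. Then P(¬H|E) = 1 − 0.024 = 0.976.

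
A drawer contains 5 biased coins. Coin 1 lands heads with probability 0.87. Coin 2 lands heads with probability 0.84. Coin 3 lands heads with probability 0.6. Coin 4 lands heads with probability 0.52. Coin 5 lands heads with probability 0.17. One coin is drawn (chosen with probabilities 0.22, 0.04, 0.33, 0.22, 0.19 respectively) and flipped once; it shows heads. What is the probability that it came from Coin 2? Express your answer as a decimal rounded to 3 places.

Tabulate prior·likelihood by source: [1] prior 0.22, lik 0.87, product 0.1914; [2] prior 0.04, lik 0.84, product 0.03360; [3] prior 0.33, lik 0.6, product 0.1980; [4] prior 0.22, lik 0.52, product 0.1144; [5] prior 0.19, lik 0.17, product 0.03230.
Normalizing constant = 0.56970; the posterior for Coin 2 is its product over the sum, 0.03360/0.56970 = 0.059.

Posterior probability ≈ 0.059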